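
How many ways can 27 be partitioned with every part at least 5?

There are too many to list fully; the first 12 (by largest part) are:
27
22, 5
21, 6
20, 7
19, 8
18, 9
17, 10
17, 5, 5
16, 11
16, 6, 5
15, 12
15, 7, 5
…and 30 more, for 42 total.

42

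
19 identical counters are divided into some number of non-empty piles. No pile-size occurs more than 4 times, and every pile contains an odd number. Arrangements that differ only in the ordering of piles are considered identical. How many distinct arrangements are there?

30

There are too many to list fully; the first 12 (by largest part) are:
19
1 + 1 + 17
1 + 3 + 15
1 + 1 + 1 + 1 + 15
1 + 5 + 13
3 + 3 + 13
1 + 1 + 1 + 3 + 13
1 + 7 + 11
3 + 5 + 11
1 + 1 + 1 + 5 + 11
1 + 1 + 3 + 3 + 11
1 + 9 + 9
…and 18 more, for 30 total.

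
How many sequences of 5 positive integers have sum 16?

Place 4 bars in the 15 internal gaps of a row of 16 dots: C(15,4) = 1365.

1365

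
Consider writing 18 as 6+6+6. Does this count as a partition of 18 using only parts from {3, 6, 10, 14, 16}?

Yes

The parts sum to 18, and the condition 'each summand belongs to {3, 6, 10, 14, 16}' holds.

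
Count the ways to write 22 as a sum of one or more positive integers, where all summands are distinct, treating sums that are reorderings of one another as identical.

89

A full systematic count gives 89.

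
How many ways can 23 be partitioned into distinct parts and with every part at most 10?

There are too many to list fully; the first 12 (by largest part) are:
10,9,4
10,9,3,1
10,8,5
10,8,4,1
10,8,3,2
10,7,6
10,7,5,1
10,7,4,2
10,7,3,2,1
10,6,5,2
10,6,4,3
10,6,4,2,1
…and 24 more, for 36 total.

36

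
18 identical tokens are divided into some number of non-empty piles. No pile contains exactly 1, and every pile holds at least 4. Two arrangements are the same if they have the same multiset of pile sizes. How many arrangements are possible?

They are:
18
14, 4
13, 5
12, 6
11, 7
10, 8
10, 4, 4
9, 9
9, 5, 4
8, 6, 4
8, 5, 5
7, 7, 4
7, 6, 5
6, 6, 6
6, 4, 4, 4
5, 5, 4, 4
Counting gives 16.

16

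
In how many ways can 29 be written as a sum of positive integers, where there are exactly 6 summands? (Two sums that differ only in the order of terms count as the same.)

Enumerating by decreasing first part gives 454 partitions in all.

454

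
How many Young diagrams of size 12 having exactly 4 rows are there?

15

Listing the qualifying partitions of 12:
9, 1, 1, 1
8, 2, 1, 1
7, 3, 1, 1
7, 2, 2, 1
6, 4, 1, 1
6, 3, 2, 1
6, 2, 2, 2
5, 5, 1, 1
5, 4, 2, 1
5, 3, 3, 1
5, 3, 2, 2
4, 4, 3, 1
4, 4, 2, 2
4, 3, 3, 2
3, 3, 3, 3
Counting gives 15.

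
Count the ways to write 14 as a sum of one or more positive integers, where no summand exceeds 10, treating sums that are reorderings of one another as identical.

128

Enumerating by decreasing first part gives 128 partitions in all.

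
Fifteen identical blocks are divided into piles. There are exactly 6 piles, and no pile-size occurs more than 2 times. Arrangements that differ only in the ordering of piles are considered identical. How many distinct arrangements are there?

5

They are:
6,3,2,2,1,1
5,4,2,2,1,1
5,3,3,2,1,1
4,4,3,2,1,1
4,3,3,2,2,1
That's 5 in total.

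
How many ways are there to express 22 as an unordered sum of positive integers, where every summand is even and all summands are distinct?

12

They are:
22
20,2
18,4
16,6
16,4,2
14,8
14,6,2
12,10
12,8,2
12,6,4
10,8,4
10,6,4,2
That's 12 in total.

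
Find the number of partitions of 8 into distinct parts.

Enumerating:
8
1, 7
2, 6
3, 5
1, 2, 5
1, 3, 4
That's 6 in total.

6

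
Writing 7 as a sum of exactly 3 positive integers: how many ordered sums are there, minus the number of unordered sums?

11

Compositions: C(6,2) = 15.
Unordered (partitions into 3 parts): 4.
Difference: 15 − 4 = 11.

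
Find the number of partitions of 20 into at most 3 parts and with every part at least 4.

They are:
20
4 + 16
5 + 15
6 + 14
7 + 13
8 + 12
4 + 4 + 12
9 + 11
4 + 5 + 11
10 + 10
4 + 6 + 10
5 + 5 + 10
4 + 7 + 9
5 + 6 + 9
4 + 8 + 8
5 + 7 + 8
6 + 6 + 8
6 + 7 + 7

18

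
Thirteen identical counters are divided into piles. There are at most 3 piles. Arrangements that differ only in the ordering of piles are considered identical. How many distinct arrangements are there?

21

They are:
13
1,12
2,11
1,1,11
3,10
1,2,10
4,9
1,3,9
2,2,9
5,8
1,4,8
2,3,8
6,7
1,5,7
2,4,7
3,3,7
1,6,6
2,5,6
3,4,6
3,5,5
4,4,5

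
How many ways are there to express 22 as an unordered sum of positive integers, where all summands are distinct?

Direct enumeration gives 89 partitions.

89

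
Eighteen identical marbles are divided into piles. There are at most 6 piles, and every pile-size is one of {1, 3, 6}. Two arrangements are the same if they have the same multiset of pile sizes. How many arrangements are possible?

5

Listing the qualifying partitions of 18:
6+6+6
6+6+3+3
6+6+3+1+1+1
6+3+3+3+3
3+3+3+3+3+3
That's 5 in total.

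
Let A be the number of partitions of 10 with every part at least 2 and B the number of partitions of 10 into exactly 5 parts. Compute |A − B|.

Partitions of 10 with every part at least 2: 12.
Partitions of 10 into exactly 5 parts: 7.
|12 − 7| = 5.

5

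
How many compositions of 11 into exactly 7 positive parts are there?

Place 6 bars in the 10 internal gaps of a row of 11 dots: C(10,6) = 210.

210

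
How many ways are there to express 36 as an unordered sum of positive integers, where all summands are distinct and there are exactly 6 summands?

110

A full systematic count gives 110.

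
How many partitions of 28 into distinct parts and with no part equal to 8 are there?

171

Enumerating by decreasing first part gives 171 partitions in all.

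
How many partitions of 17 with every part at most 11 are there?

278

Enumerating by decreasing first part gives 278 partitions in all.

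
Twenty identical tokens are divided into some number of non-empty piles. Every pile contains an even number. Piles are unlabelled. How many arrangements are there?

42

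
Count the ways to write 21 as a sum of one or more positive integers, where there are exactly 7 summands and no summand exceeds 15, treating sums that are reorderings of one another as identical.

105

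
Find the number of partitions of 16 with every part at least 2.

55

There are too many to list fully; the first 12 (by largest part) are:
16
14+2
13+3
12+4
12+2+2
11+5
11+3+2
10+6
10+4+2
10+3+3
10+2+2+2
9+7
…and 43 more, for 55 total.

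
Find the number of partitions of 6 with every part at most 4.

9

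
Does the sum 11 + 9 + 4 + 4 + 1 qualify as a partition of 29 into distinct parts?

No

The parts sum to 29, and the condition 'all summands are distinct' is violated.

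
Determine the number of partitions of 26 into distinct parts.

165

Counting exhaustively, 165 partitions satisfy the conditions.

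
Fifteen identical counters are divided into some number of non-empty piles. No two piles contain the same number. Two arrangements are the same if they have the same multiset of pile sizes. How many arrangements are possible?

27

A partial list (first 12 by largest part):
15
14 + 1
13 + 2
12 + 3
12 + 2 + 1
11 + 4
11 + 3 + 1
10 + 5
10 + 4 + 1
10 + 3 + 2
9 + 6
9 + 5 + 1
…and 15 more, for 27 total.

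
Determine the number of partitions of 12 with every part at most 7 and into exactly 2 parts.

They are:
5 + 7
6 + 6
That's 2 in total.

2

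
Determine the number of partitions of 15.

176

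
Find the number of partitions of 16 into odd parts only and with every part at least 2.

Enumerating:
13,3
11,5
9,7
7,3,3,3
5,5,3,3

5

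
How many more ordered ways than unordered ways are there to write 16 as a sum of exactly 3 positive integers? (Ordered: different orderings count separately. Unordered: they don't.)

Ordered (compositions into 3 parts): C(15,2) = 105.
Partitions of 16 into exactly 3 parts: 21.
Difference: 105 − 21 = 84.

84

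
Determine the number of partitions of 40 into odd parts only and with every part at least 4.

39

There are too many to list fully; the first 12 (by largest part) are:
35 + 5
33 + 7
31 + 9
29 + 11
27 + 13
25 + 15
25 + 5 + 5 + 5
23 + 17
23 + 7 + 5 + 5
21 + 19
21 + 9 + 5 + 5
21 + 7 + 7 + 5
…and 27 more, for 39 total.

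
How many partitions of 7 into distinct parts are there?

5

Listing the qualifying partitions of 7:
7
1+6
2+5
3+4
1+2+4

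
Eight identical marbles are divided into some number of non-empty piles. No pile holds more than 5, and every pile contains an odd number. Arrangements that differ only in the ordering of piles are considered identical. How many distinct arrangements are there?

The partitions of 8 that satisfy the conditions:
5 + 3
5 + 1 + 1 + 1
3 + 3 + 1 + 1
3 + 1 + 1 + 1 + 1 + 1
1 + 1 + 1 + 1 + 1 + 1 + 1 + 1
That's 5 in total.

5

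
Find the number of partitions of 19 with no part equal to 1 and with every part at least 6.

6

The partitions of 19 that satisfy the conditions:
19
13 + 6
12 + 7
11 + 8
10 + 9
7 + 6 + 6
Counting gives 6.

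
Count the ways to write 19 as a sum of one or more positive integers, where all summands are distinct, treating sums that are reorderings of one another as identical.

54

A partial list (first 12 by largest part):
19
18,1
17,2
16,3
16,2,1
15,4
15,3,1
14,5
14,4,1
14,3,2
13,6
13,5,1
…and 42 more, for 54 total.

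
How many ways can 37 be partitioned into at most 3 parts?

133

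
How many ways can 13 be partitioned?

101

A full systematic count gives 101.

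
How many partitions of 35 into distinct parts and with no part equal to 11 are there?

Enumerating by decreasing first part gives 480 partitions in all.

480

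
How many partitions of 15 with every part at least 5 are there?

5

Enumerating:
15
5,10
6,9
7,8
5,5,5
That's 5 in total.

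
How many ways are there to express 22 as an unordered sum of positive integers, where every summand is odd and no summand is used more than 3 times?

There are too many to list fully; the first 12 (by largest part) are:
1, 21
3, 19
1, 1, 1, 19
5, 17
1, 1, 3, 17
7, 15
1, 1, 5, 15
1, 3, 3, 15
9, 13
1, 1, 7, 13
1, 3, 5, 13
3, 3, 3, 13
…and 24 more, for 36 total.

36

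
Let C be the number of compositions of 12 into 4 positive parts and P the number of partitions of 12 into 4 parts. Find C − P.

150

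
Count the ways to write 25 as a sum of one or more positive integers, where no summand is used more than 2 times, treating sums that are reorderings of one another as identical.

A full systematic count gives 513.

513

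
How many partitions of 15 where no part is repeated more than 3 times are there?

Enumerating by decreasing first part gives 105 partitions in all.

105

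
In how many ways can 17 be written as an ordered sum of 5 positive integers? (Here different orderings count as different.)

1820

Place 4 bars in the 16 internal gaps of a row of 17 dots: C(16,4) = 1820.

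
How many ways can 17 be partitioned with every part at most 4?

There are 72 such partitions.

72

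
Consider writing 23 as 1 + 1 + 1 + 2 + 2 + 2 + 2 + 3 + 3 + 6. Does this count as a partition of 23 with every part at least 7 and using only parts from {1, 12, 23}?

The parts sum to 23, and the condition 'every summand is at least 7' is violated.

No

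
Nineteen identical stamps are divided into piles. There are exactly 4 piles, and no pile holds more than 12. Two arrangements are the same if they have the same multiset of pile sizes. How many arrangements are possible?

47

A partial list (first 12 by largest part):
12, 5, 1, 1
12, 4, 2, 1
12, 3, 3, 1
12, 3, 2, 2
11, 6, 1, 1
11, 5, 2, 1
11, 4, 3, 1
11, 4, 2, 2
11, 3, 3, 2
10, 7, 1, 1
10, 6, 2, 1
10, 5, 3, 1
…and 35 more, for 47 total.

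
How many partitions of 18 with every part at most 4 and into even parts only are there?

5

Enumerating:
4, 4, 4, 4, 2
4, 4, 4, 2, 2, 2
4, 4, 2, 2, 2, 2, 2
4, 2, 2, 2, 2, 2, 2, 2
2, 2, 2, 2, 2, 2, 2, 2, 2
Counting gives 5.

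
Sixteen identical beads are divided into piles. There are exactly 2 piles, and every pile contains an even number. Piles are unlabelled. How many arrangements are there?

4

They are:
14, 2
12, 4
10, 6
8, 8
Counting gives 4.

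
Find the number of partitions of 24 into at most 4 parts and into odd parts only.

29

A partial list (first 12 by largest part):
23,1
21,3
21,1,1,1
19,5
19,3,1,1
17,7
17,5,1,1
17,3,3,1
15,9
15,7,1,1
15,5,3,1
15,3,3,3
…and 17 more, for 29 total.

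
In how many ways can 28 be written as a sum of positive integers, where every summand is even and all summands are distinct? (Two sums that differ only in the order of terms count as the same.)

They are:
28
26+2
24+4
22+6
22+4+2
20+8
20+6+2
18+10
18+8+2
18+6+4
16+12
16+10+2
16+8+4
16+6+4+2
14+12+2
14+10+4
14+8+6
14+8+4+2
12+10+6
12+10+4+2
12+8+6+2
10+8+6+4
Counting gives 22.

22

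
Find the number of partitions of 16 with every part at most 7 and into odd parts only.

21

Enumerating:
7, 7, 1, 1
7, 5, 3, 1
7, 5, 1, 1, 1, 1
7, 3, 3, 3
7, 3, 3, 1, 1, 1
7, 3, 1, 1, 1, 1, 1, 1
7, 1, 1, 1, 1, 1, 1, 1, 1, 1
5, 5, 5, 1
5, 5, 3, 3
5, 5, 3, 1, 1, 1
5, 5, 1, 1, 1, 1, 1, 1
5, 3, 3, 3, 1, 1
5, 3, 3, 1, 1, 1, 1, 1
5, 3, 1, 1, 1, 1, 1, 1, 1, 1
5, 1, 1, 1, 1, 1, 1, 1, 1, 1, 1, 1
3, 3, 3, 3, 3, 1
3, 3, 3, 3, 1, 1, 1, 1
3, 3, 3, 1, 1, 1, 1, 1, 1, 1
3, 3, 1, 1, 1, 1, 1, 1, 1, 1, 1, 1
3, 1, 1, 1, 1, 1, 1, 1, 1, 1, 1, 1, 1, 1
1, 1, 1, 1, 1, 1, 1, 1, 1, 1, 1, 1, 1, 1, 1, 1
That's 21 in total.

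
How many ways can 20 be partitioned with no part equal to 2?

242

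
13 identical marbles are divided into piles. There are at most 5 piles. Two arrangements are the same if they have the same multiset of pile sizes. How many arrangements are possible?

57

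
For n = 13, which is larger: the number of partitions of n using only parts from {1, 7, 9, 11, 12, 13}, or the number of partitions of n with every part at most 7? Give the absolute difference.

76

Partitions of 13 using only parts from {1, 7, 9, 11, 12, 13}: 6.
Partitions of 13 with every part at most 7: 82.
|6 − 82| = 76.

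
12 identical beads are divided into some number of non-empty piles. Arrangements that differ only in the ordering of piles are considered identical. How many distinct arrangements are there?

77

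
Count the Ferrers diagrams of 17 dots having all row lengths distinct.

38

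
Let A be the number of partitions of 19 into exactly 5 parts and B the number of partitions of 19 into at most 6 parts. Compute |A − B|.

165

Partitions of 19 into exactly 5 parts: 70.
Partitions of 19 into at most 6 parts: 235.
|70 − 235| = 165.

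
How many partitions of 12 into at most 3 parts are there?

Listing the qualifying partitions of 12:
12
11,1
10,2
10,1,1
9,3
9,2,1
8,4
8,3,1
8,2,2
7,5
7,4,1
7,3,2
6,6
6,5,1
6,4,2
6,3,3
5,5,2
5,4,3
4,4,4
Counting gives 19.

19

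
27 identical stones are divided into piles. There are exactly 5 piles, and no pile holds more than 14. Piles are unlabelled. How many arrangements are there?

A full systematic count gives 202.

202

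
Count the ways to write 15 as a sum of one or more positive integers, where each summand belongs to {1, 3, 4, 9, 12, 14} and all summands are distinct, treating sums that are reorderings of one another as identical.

2

Enumerating:
14+1
12+3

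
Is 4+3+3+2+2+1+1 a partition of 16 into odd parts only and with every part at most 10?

The parts sum to 16, and the condition 'every summand is odd' is violated.

No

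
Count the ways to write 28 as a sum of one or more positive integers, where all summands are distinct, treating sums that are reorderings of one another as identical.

Direct enumeration gives 222 partitions.

222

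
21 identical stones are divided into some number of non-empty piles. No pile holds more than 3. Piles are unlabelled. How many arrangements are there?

48

A partial list (first 12 by largest part):
3,3,3,3,3,3,3
3,3,3,3,3,3,2,1
3,3,3,3,3,3,1,1,1
3,3,3,3,3,2,2,2
3,3,3,3,3,2,2,1,1
3,3,3,3,3,2,1,1,1,1
3,3,3,3,3,1,1,1,1,1,1
3,3,3,3,2,2,2,2,1
3,3,3,3,2,2,2,1,1,1
3,3,3,3,2,2,1,1,1,1,1
3,3,3,3,2,1,1,1,1,1,1,1
3,3,3,3,1,1,1,1,1,1,1,1,1
…and 36 more, for 48 total.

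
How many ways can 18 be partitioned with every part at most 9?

Systematic enumeration (by largest part, then next-largest, …) yields 318.

318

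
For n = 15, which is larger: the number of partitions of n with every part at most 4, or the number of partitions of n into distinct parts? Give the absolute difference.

27

Partitions of 15 with every part at most 4: 54.
Partitions of 15 into distinct parts: 27.
|54 − 27| = 27.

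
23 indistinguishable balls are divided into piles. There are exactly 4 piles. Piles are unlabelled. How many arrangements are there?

94

Counting exhaustively, 94 partitions satisfy the conditions.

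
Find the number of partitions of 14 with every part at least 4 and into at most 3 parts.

7

They are:
14
10, 4
9, 5
8, 6
7, 7
6, 4, 4
5, 5, 4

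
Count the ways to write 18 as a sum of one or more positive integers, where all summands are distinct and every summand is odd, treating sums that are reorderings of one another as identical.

5

Enumerating:
17, 1
15, 3
13, 5
11, 7
9, 5, 3, 1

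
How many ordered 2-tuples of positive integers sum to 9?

8

A composition of 9 into 2 positive parts is chosen by placing 1 dividers among the 8 gaps between 9 units: C(8,1) = 8.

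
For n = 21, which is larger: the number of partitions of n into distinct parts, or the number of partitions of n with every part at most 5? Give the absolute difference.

145

Partitions of 21 into distinct parts: 76.
Partitions of 21 with every part at most 5: 221.
|76 − 221| = 145.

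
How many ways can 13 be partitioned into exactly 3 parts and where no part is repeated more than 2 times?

14

They are:
11+1+1
10+2+1
9+3+1
9+2+2
8+4+1
8+3+2
7+5+1
7+4+2
7+3+3
6+6+1
6+5+2
6+4+3
5+5+3
5+4+4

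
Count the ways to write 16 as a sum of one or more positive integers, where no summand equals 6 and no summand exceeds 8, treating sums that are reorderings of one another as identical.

There are 146 such partitions.

146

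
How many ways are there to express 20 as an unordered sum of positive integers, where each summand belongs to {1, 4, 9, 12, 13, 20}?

16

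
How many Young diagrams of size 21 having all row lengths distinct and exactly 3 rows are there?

27

There are too many to list fully; the first 12 (by largest part) are:
18, 2, 1
17, 3, 1
16, 4, 1
16, 3, 2
15, 5, 1
15, 4, 2
14, 6, 1
14, 5, 2
14, 4, 3
13, 7, 1
13, 6, 2
13, 5, 3
…and 15 more, for 27 total.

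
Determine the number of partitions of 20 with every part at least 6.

They are:
20
14, 6
13, 7
12, 8
11, 9
10, 10
8, 6, 6
7, 7, 6

8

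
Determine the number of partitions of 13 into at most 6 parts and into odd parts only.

They are:
13
11+1+1
9+3+1
9+1+1+1+1
7+5+1
7+3+3
7+3+1+1+1
5+5+3
5+5+1+1+1
5+3+3+1+1
3+3+3+3+1

11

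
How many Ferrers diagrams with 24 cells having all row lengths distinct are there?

122

Enumerating by decreasing first part gives 122 partitions in all.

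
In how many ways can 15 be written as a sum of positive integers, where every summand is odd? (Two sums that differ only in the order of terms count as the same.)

There are too many to list fully; the first 12 (by largest part) are:
15
1,1,13
1,3,11
1,1,1,1,11
1,5,9
3,3,9
1,1,1,3,9
1,1,1,1,1,1,9
1,7,7
3,5,7
1,1,1,5,7
1,1,3,3,7
…and 15 more, for 27 total.

27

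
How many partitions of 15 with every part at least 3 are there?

Listing the qualifying partitions of 15:
15
3,12
4,11
5,10
6,9
3,3,9
7,8
3,4,8
3,5,7
4,4,7
3,6,6
4,5,6
3,3,3,6
5,5,5
3,3,4,5
3,4,4,4
3,3,3,3,3

17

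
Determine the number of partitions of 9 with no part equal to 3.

The partitions of 9 that satisfy the conditions:
9
8 + 1
7 + 2
7 + 1 + 1
6 + 2 + 1
6 + 1 + 1 + 1
5 + 4
5 + 2 + 2
5 + 2 + 1 + 1
5 + 1 + 1 + 1 + 1
4 + 4 + 1
4 + 2 + 2 + 1
4 + 2 + 1 + 1 + 1
4 + 1 + 1 + 1 + 1 + 1
2 + 2 + 2 + 2 + 1
2 + 2 + 2 + 1 + 1 + 1
2 + 2 + 1 + 1 + 1 + 1 + 1
2 + 1 + 1 + 1 + 1 + 1 + 1 + 1
1 + 1 + 1 + 1 + 1 + 1 + 1 + 1 + 1
That's 19 in total.

19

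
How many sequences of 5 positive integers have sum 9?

70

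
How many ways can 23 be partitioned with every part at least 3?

88

Counting exhaustively, 88 partitions satisfy the conditions.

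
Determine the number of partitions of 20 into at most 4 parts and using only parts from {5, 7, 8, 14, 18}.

2

Listing the qualifying partitions of 20:
8,7,5
5,5,5,5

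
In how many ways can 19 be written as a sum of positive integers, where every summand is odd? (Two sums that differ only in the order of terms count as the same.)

There are too many to list fully; the first 12 (by largest part) are:
19
1+1+17
1+3+15
1+1+1+1+15
1+5+13
3+3+13
1+1+1+3+13
1+1+1+1+1+1+13
1+7+11
3+5+11
1+1+1+5+11
1+1+3+3+11
…and 42 more, for 54 total.

54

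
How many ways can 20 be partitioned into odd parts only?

64

A partial list (first 12 by largest part):
19, 1
17, 3
17, 1, 1, 1
15, 5
15, 3, 1, 1
15, 1, 1, 1, 1, 1
13, 7
13, 5, 1, 1
13, 3, 3, 1
13, 3, 1, 1, 1, 1
13, 1, 1, 1, 1, 1, 1, 1
11, 9
…and 52 more, for 64 total.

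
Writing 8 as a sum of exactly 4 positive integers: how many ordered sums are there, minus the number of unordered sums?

30

Compositions: C(7,3) = 35.
Unordered (partitions into 4 parts): 5.
Difference: 35 − 5 = 30.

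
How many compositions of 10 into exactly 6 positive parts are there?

A composition of 10 into 6 positive parts is chosen by placing 5 dividers among the 9 gaps between 10 units: C(9,5) = 126.

126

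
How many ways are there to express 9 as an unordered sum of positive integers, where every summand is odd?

They are:
9
7 + 1 + 1
5 + 3 + 1
5 + 1 + 1 + 1 + 1
3 + 3 + 3
3 + 3 + 1 + 1 + 1
3 + 1 + 1 + 1 + 1 + 1 + 1
1 + 1 + 1 + 1 + 1 + 1 + 1 + 1 + 1
That's 8 in total.

8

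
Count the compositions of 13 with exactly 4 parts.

220

By stars and bars with positive parts, the count is C(12,3) = 220.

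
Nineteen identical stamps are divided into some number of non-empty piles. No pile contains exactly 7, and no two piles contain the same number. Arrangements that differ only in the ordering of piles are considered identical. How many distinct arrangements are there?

42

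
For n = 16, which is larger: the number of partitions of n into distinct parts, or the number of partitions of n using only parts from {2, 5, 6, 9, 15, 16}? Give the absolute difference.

Partitions of 16 into distinct parts: 32.
Partitions of 16 using only parts from {2, 5, 6, 9, 15, 16}: 7.
|32 − 7| = 25.

25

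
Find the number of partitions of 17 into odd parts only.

There are too many to list fully; the first 12 (by largest part) are:
17
15,1,1
13,3,1
13,1,1,1,1
11,5,1
11,3,3
11,3,1,1,1
11,1,1,1,1,1,1
9,7,1
9,5,3
9,5,1,1,1
9,3,3,1,1
…and 26 more, for 38 total.

38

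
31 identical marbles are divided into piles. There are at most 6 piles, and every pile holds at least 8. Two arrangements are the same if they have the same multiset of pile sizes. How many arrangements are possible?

17

Enumerating:
31
8,23
9,22
10,21
11,20
12,19
13,18
14,17
15,16
8,8,15
8,9,14
8,10,13
9,9,13
8,11,12
9,10,12
9,11,11
10,10,11
Counting gives 17.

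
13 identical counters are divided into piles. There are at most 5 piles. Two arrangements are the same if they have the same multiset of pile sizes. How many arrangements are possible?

A partial list (first 12 by largest part):
13
1 + 12
2 + 11
1 + 1 + 11
3 + 10
1 + 2 + 10
1 + 1 + 1 + 10
4 + 9
1 + 3 + 9
2 + 2 + 9
1 + 1 + 2 + 9
1 + 1 + 1 + 1 + 9
…and 45 more, for 57 total.

57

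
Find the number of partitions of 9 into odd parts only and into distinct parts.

2

They are:
9
5 + 3 + 1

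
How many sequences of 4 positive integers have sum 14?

Place 3 bars in the 13 internal gaps of a row of 14 dots: C(13,3) = 286.

286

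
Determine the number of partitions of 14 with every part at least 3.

They are:
14
11+3
10+4
9+5
8+6
8+3+3
7+7
7+4+3
6+5+3
6+4+4
5+5+4
5+3+3+3
4+4+3+3

13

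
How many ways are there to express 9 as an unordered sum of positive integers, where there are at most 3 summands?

12

Enumerating:
9
1, 8
2, 7
1, 1, 7
3, 6
1, 2, 6
4, 5
1, 3, 5
2, 2, 5
1, 4, 4
2, 3, 4
3, 3, 3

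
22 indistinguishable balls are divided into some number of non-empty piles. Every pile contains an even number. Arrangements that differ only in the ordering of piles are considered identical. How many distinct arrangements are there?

A partial list (first 12 by largest part):
22
20,2
18,4
18,2,2
16,6
16,4,2
16,2,2,2
14,8
14,6,2
14,4,4
14,4,2,2
14,2,2,2,2
…and 44 more, for 56 total.

56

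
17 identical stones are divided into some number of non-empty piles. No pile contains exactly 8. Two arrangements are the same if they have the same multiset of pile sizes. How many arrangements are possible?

267

Direct enumeration gives 267 partitions.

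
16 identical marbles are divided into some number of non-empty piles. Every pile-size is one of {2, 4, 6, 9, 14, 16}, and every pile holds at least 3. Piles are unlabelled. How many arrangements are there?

Listing the qualifying partitions of 16:
16
6,6,4
4,4,4,4

3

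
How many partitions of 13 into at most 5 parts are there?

57

There are too many to list fully; the first 12 (by largest part) are:
13
12,1
11,2
11,1,1
10,3
10,2,1
10,1,1,1
9,4
9,3,1
9,2,2
9,2,1,1
9,1,1,1,1
…and 45 more, for 57 total.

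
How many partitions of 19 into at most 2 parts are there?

Enumerating:
19
18+1
17+2
16+3
15+4
14+5
13+6
12+7
11+8
10+9
Counting gives 10.

10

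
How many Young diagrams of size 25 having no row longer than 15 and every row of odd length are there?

Direct enumeration gives 128 partitions.

128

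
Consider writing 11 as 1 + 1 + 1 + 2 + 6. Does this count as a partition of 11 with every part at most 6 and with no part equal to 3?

Yes

The parts sum to 11, and the condition 'no summand exceeds 6' holds; the condition 'no summand equals 3' holds.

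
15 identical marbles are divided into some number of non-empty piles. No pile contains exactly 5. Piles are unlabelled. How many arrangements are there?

There are 134 such partitions.

134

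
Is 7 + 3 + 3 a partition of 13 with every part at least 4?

The parts sum to 13, and the condition 'every summand is at least 4' is violated.

No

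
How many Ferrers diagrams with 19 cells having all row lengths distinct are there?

54

A partial list (first 12 by largest part):
19
1,18
2,17
3,16
1,2,16
4,15
1,3,15
5,14
1,4,14
2,3,14
6,13
1,5,13
…and 42 more, for 54 total.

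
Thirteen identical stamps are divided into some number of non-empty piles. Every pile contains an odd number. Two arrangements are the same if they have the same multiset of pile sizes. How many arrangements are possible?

18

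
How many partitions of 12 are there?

A full systematic count gives 77.

77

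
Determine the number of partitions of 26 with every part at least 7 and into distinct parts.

9

Listing the qualifying partitions of 26:
26
19, 7
18, 8
17, 9
16, 10
15, 11
14, 12
11, 8, 7
10, 9, 7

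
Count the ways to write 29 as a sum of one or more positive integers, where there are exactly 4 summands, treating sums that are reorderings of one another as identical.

Direct enumeration gives 185 partitions.

185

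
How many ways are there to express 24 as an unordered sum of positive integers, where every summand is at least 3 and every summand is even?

21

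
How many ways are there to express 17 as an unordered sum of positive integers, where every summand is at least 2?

66

There are too many to list fully; the first 12 (by largest part) are:
17
15+2
14+3
13+4
13+2+2
12+5
12+3+2
11+6
11+4+2
11+3+3
11+2+2+2
10+7
…and 54 more, for 66 total.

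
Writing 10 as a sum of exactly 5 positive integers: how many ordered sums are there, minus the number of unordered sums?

Compositions: C(9,4) = 126.
Unordered (partitions into 5 parts): 7.
Difference: 126 − 7 = 119.

119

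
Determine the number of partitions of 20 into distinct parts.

There are too many to list fully; the first 12 (by largest part) are:
20
19, 1
18, 2
17, 3
17, 2, 1
16, 4
16, 3, 1
15, 5
15, 4, 1
15, 3, 2
14, 6
14, 5, 1
…and 52 more, for 64 total.

64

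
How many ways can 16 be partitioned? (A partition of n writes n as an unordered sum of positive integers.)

Systematic enumeration (by largest part, then next-largest, …) yields 231.

231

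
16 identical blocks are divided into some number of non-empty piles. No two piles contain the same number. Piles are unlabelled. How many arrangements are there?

A partial list (first 12 by largest part):
16
15,1
14,2
13,3
13,2,1
12,4
12,3,1
11,5
11,4,1
11,3,2
10,6
10,5,1
…and 20 more, for 32 total.

32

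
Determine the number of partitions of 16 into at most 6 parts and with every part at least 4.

Listing the qualifying partitions of 16:
16
12+4
11+5
10+6
9+7
8+8
8+4+4
7+5+4
6+6+4
6+5+5
4+4+4+4
Counting gives 11.

11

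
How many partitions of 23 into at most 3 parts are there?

56

A partial list (first 12 by largest part):
23
22,1
21,2
21,1,1
20,3
20,2,1
19,4
19,3,1
19,2,2
18,5
18,4,1
18,3,2
…and 44 more, for 56 total.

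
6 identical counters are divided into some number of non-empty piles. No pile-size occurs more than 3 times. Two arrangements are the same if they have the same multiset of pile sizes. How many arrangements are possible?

9

Enumerating:
6
1,5
2,4
1,1,4
3,3
1,2,3
1,1,1,3
2,2,2
1,1,2,2
Counting gives 9.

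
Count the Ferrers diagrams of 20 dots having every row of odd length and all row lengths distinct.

7

They are:
19 + 1
17 + 3
15 + 5
13 + 7
11 + 9
11 + 5 + 3 + 1
9 + 7 + 3 + 1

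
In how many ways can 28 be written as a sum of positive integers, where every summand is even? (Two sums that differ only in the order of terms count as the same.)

Enumerating by decreasing first part gives 135 partitions in all.

135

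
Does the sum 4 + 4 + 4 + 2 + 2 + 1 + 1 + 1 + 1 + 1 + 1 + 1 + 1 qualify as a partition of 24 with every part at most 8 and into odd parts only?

No

The parts sum to 24, and the condition 'every summand is odd' is violated.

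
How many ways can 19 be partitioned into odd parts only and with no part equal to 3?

22

The partitions of 19 that satisfy the conditions:
19
17,1,1
15,1,1,1,1
13,5,1
13,1,1,1,1,1,1
11,7,1
11,5,1,1,1
11,1,1,1,1,1,1,1,1
9,9,1
9,7,1,1,1
9,5,5
9,5,1,1,1,1,1
9,1,1,1,1,1,1,1,1,1,1
7,7,5
7,7,1,1,1,1,1
7,5,5,1,1
7,5,1,1,1,1,1,1,1
7,1,1,1,1,1,1,1,1,1,1,1,1
5,5,5,1,1,1,1
5,5,1,1,1,1,1,1,1,1,1
5,1,1,1,1,1,1,1,1,1,1,1,1,1,1
1,1,1,1,1,1,1,1,1,1,1,1,1,1,1,1,1,1,1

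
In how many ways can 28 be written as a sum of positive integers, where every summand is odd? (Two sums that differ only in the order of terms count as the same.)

222

There are 222 such partitions.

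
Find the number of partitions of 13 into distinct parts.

18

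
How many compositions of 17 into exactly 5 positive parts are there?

Equivalently, choose which 4 of the 16 gaps become plus signs: C(16,4) = 1820.

1820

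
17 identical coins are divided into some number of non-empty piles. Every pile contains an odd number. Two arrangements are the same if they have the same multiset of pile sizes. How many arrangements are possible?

38

There are too many to list fully; the first 12 (by largest part) are:
17
15 + 1 + 1
13 + 3 + 1
13 + 1 + 1 + 1 + 1
11 + 5 + 1
11 + 3 + 3
11 + 3 + 1 + 1 + 1
11 + 1 + 1 + 1 + 1 + 1 + 1
9 + 7 + 1
9 + 5 + 3
9 + 5 + 1 + 1 + 1
9 + 3 + 3 + 1 + 1
…and 26 more, for 38 total.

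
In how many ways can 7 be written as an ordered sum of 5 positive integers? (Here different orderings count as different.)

15

By stars and bars with positive parts, the count is C(6,4) = 15.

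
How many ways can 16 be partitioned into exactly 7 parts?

28

There are too many to list fully; the first 12 (by largest part) are:
1 + 1 + 1 + 1 + 1 + 1 + 10
1 + 1 + 1 + 1 + 1 + 2 + 9
1 + 1 + 1 + 1 + 1 + 3 + 8
1 + 1 + 1 + 1 + 2 + 2 + 8
1 + 1 + 1 + 1 + 1 + 4 + 7
1 + 1 + 1 + 1 + 2 + 3 + 7
1 + 1 + 1 + 2 + 2 + 2 + 7
1 + 1 + 1 + 1 + 1 + 5 + 6
1 + 1 + 1 + 1 + 2 + 4 + 6
1 + 1 + 1 + 1 + 3 + 3 + 6
1 + 1 + 1 + 2 + 2 + 3 + 6
1 + 1 + 2 + 2 + 2 + 2 + 6
…and 16 more, for 28 total.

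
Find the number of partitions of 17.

297

There are 297 such partitions.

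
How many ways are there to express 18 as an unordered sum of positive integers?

385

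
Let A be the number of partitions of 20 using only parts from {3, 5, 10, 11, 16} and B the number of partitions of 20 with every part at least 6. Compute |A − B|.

3

Partitions of 20 using only parts from {3, 5, 10, 11, 16}: 5.
Partitions of 20 with every part at least 6: 8.
|5 − 8| = 3.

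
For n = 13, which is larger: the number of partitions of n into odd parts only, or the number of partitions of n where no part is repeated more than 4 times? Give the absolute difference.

58

Partitions of 13 into odd parts only: 18.
Partitions of 13 where no part is repeated more than 4 times: 76.
|18 − 76| = 58.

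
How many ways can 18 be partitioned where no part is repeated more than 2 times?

135

Systematic enumeration (by largest part, then next-largest, …) yields 135.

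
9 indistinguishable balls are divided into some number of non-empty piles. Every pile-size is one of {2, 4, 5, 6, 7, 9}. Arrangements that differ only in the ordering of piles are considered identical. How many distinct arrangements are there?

4

Listing the qualifying partitions of 9:
9
2, 7
4, 5
2, 2, 5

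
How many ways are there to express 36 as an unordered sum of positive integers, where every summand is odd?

668

Direct enumeration gives 668 partitions.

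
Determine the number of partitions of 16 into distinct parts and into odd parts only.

Enumerating:
1, 15
3, 13
5, 11
7, 9
1, 3, 5, 7
That's 5 in total.

5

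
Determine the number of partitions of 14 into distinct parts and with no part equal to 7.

The partitions of 14 that satisfy the conditions:
14
1, 13
2, 12
3, 11
1, 2, 11
4, 10
1, 3, 10
5, 9
1, 4, 9
2, 3, 9
6, 8
1, 5, 8
2, 4, 8
1, 2, 3, 8
3, 5, 6
1, 2, 5, 6
1, 3, 4, 6
2, 3, 4, 5
That's 18 in total.

18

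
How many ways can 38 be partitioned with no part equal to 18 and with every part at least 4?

A full systematic count gives 481.

481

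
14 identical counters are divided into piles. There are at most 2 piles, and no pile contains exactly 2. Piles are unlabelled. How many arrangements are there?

Enumerating:
14
13, 1
11, 3
10, 4
9, 5
8, 6
7, 7

7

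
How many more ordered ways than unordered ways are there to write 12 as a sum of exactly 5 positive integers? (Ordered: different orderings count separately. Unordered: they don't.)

Compositions: C(11,4) = 330.
Unordered (partitions into 5 parts): 13.
Difference: 330 − 13 = 317.

317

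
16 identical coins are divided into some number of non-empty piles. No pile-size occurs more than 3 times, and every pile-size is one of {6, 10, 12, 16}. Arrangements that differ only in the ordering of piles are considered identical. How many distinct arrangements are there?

They are:
16
10,6
Counting gives 2.

2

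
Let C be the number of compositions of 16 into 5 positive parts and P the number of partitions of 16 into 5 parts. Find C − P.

Ordered (compositions into 5 parts): C(15,4) = 1365.
Unordered (partitions into 5 parts): 37.
Difference: 1365 − 37 = 1328.

1328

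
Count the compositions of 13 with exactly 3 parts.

66

By stars and bars with positive parts, the count is C(12,2) = 66.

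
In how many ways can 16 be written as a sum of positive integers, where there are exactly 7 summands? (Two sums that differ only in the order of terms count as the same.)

There are too many to list fully; the first 12 (by largest part) are:
10,1,1,1,1,1,1
9,2,1,1,1,1,1
8,3,1,1,1,1,1
8,2,2,1,1,1,1
7,4,1,1,1,1,1
7,3,2,1,1,1,1
7,2,2,2,1,1,1
6,5,1,1,1,1,1
6,4,2,1,1,1,1
6,3,3,1,1,1,1
6,3,2,2,1,1,1
6,2,2,2,2,1,1
…and 16 more, for 28 total.

28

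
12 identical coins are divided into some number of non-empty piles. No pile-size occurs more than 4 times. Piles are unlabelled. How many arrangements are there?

60

There are too many to list fully; the first 12 (by largest part) are:
12
1+11
2+10
1+1+10
3+9
1+2+9
1+1+1+9
4+8
1+3+8
2+2+8
1+1+2+8
1+1+1+1+8
…and 48 more, for 60 total.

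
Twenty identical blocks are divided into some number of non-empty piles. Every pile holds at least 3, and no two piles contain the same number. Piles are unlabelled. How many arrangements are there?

20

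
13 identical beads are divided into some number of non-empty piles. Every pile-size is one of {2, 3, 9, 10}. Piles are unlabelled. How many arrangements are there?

4

Listing the qualifying partitions of 13:
3, 10
2, 2, 9
2, 2, 3, 3, 3
2, 2, 2, 2, 2, 3
That's 4 in total.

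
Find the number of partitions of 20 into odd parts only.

64

A partial list (first 12 by largest part):
19,1
17,3
17,1,1,1
15,5
15,3,1,1
15,1,1,1,1,1
13,7
13,5,1,1
13,3,3,1
13,3,1,1,1,1
13,1,1,1,1,1,1,1
11,9
…and 52 more, for 64 total.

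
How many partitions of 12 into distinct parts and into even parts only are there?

4

Listing the qualifying partitions of 12:
12
2, 10
4, 8
2, 4, 6
That's 4 in total.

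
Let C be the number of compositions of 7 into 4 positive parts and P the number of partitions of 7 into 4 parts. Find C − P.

17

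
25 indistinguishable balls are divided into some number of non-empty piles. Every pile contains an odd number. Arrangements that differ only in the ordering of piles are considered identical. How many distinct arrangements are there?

Direct enumeration gives 142 partitions.

142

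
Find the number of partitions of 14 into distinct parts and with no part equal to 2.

13

Enumerating:
14
13+1
11+3
10+4
10+3+1
9+5
9+4+1
8+6
8+5+1
7+6+1
7+4+3
6+5+3
6+4+3+1
That's 13 in total.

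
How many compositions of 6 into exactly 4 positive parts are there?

A composition of 6 into 4 positive parts is chosen by placing 3 dividers among the 5 gaps between 6 units: C(5,3) = 10.

10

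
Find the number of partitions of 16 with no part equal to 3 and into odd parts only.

Listing the qualifying partitions of 16:
1 + 15
1 + 1 + 1 + 13
5 + 11
1 + 1 + 1 + 1 + 1 + 11
7 + 9
1 + 1 + 5 + 9
1 + 1 + 1 + 1 + 1 + 1 + 1 + 9
1 + 1 + 7 + 7
1 + 1 + 1 + 1 + 5 + 7
1 + 1 + 1 + 1 + 1 + 1 + 1 + 1 + 1 + 7
1 + 5 + 5 + 5
1 + 1 + 1 + 1 + 1 + 1 + 5 + 5
1 + 1 + 1 + 1 + 1 + 1 + 1 + 1 + 1 + 1 + 1 + 5
1 + 1 + 1 + 1 + 1 + 1 + 1 + 1 + 1 + 1 + 1 + 1 + 1 + 1 + 1 + 1

14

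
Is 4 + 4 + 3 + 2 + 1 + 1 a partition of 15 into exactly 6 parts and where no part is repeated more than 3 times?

Yes

The parts sum to 15, and the condition 'there are exactly 6 summands' holds; the condition 'no summand is used more than 3 times' holds.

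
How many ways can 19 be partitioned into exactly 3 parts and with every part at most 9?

The partitions of 19 that satisfy the conditions:
9+9+1
9+8+2
9+7+3
9+6+4
9+5+5
8+8+3
8+7+4
8+6+5
7+7+5
7+6+6

10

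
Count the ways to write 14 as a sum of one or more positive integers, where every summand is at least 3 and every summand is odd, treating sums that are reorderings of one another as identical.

4

Listing the qualifying partitions of 14:
3, 11
5, 9
7, 7
3, 3, 3, 5
Counting gives 4.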